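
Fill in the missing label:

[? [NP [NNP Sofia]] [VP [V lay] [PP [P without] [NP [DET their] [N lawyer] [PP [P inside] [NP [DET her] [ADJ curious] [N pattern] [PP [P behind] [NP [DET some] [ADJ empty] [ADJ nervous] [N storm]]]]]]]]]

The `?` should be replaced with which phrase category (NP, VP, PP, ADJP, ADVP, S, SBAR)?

A constituent whose immediate children are NP, VP is a clause: S.

S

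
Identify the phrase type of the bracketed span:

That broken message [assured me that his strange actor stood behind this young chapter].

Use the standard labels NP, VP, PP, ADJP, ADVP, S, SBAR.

VP

The span is built around the verb "assured" — a verb phrase (VP).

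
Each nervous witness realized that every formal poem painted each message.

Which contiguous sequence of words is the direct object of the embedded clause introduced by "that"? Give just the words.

each message

Within the embedded clause introduced by "that", the direct object of "painted" is "each message".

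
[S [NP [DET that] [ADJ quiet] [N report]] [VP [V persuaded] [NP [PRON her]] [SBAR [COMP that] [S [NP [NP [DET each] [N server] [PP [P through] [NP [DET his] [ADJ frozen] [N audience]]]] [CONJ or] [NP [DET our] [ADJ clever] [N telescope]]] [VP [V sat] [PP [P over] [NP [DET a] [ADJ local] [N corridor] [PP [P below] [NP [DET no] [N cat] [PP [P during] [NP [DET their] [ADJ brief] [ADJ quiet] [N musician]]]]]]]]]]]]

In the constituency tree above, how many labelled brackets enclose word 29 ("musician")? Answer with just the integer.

The word sits inside N, which is inside NP, inside PP, inside NP, inside PP, inside NP, inside PP, inside VP, inside S, inside SBAR, inside VP, inside S — 12 brackets in all.

12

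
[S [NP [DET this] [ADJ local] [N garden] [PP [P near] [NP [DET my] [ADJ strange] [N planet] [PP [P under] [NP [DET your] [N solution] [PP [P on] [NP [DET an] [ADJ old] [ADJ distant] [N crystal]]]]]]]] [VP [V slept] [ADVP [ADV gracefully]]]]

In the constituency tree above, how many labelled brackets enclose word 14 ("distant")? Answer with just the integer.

9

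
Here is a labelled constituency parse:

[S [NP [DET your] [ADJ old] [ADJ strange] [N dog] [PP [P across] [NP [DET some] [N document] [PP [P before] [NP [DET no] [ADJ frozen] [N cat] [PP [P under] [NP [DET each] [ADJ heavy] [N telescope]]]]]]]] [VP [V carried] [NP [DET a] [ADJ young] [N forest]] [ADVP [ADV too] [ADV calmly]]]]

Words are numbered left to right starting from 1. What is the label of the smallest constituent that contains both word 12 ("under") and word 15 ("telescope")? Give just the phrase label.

Both words fall inside [PP under each heavy telescope] (words 12–15), and no smaller constituent contains them both. Label: PP.

PP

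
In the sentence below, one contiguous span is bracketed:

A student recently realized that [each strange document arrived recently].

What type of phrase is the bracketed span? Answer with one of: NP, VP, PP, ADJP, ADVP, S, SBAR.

S

"arrived" is the head of the bracketed span, so the span is a clause: S.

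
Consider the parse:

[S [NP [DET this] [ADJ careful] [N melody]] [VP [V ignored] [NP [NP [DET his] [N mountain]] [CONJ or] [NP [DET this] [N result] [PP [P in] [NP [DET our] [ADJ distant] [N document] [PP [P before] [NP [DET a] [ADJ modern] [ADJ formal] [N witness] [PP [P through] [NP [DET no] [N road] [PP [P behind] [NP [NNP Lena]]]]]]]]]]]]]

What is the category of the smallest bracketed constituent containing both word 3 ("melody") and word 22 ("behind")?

S

Both words fall inside [S this careful melody ignored his mountain or this result in our distant document before a modern formal witness through no road behind Lena] (words 1–23), and no smaller constituent contains them both. Label: S.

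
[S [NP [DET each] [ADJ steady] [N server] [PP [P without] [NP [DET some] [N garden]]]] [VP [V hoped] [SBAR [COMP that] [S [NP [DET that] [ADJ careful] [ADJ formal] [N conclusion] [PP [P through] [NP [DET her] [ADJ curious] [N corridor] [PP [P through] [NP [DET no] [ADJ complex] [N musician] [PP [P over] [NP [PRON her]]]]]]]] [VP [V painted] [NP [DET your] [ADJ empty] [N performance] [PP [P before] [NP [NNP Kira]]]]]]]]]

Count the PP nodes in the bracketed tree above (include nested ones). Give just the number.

The PP constituents are: [PP without some garden]; [PP through her curious corridor through no complex musician over her]; [PP through no complex musician over her]; [PP over her]; [PP before Kira]. Total: 5.

5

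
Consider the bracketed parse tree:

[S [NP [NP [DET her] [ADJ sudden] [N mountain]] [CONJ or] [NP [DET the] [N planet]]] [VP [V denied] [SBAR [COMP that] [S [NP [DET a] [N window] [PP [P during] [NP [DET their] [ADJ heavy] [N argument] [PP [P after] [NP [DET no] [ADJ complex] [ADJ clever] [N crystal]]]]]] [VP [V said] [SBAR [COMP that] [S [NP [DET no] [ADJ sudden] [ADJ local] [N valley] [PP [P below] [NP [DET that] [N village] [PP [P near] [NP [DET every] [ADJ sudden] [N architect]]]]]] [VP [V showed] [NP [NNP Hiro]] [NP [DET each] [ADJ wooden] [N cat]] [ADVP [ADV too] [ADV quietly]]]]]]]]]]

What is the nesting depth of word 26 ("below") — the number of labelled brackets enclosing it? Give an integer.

10

The word sits inside P, which is inside PP, inside NP, inside S, inside SBAR, inside VP, inside S, inside SBAR, inside VP, inside S — 10 brackets in all.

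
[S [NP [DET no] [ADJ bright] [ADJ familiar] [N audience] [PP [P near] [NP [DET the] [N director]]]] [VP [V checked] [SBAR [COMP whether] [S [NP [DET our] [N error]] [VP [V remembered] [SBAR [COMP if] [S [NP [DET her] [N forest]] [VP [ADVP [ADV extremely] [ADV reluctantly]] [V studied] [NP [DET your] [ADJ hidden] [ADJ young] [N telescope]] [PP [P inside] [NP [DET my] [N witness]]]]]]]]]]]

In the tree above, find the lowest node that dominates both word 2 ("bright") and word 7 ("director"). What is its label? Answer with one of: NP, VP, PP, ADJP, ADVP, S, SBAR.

Both words fall inside [NP no bright familiar audience near the director] (words 1–7), and no smaller constituent contains them both. Label: NP.

NP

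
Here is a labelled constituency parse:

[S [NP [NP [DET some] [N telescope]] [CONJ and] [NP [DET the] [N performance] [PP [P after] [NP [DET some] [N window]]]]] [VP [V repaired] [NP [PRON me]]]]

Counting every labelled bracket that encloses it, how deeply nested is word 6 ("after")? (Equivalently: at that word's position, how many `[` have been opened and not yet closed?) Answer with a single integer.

Path from the root down to the word: S → NP → NP → PP → P. That is 5 enclosing brackets.

5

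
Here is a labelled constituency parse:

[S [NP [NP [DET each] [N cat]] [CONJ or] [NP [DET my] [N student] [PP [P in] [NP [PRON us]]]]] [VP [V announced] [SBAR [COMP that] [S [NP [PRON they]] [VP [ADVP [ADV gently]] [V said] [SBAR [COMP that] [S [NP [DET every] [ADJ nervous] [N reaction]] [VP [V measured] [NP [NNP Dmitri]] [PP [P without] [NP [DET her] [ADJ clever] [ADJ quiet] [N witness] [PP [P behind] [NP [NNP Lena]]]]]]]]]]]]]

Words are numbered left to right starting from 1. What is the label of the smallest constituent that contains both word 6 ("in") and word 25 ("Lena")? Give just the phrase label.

S

Both words fall inside [S each cat or my student in us announced that they gently said that every nervous reaction measured Dmitri without her clever quiet witness behind Lena] (words 1–25), and no smaller constituent contains them both. Label: S.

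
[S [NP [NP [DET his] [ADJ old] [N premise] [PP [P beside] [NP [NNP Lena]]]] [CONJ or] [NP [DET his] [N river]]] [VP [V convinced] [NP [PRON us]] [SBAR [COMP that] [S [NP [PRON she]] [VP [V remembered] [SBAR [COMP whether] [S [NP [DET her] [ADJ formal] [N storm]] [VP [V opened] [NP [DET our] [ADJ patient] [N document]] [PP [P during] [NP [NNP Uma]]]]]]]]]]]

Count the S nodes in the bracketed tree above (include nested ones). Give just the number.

3

Listing each S by its span: [S his old premise beside Lena or his river convinced us that she remembered whether her formal storm opened our patient document during Uma]; [S she remembered whether her formal storm opened our patient document during Uma]; [S her formal storm opened our patient document during Uma] — that makes 3.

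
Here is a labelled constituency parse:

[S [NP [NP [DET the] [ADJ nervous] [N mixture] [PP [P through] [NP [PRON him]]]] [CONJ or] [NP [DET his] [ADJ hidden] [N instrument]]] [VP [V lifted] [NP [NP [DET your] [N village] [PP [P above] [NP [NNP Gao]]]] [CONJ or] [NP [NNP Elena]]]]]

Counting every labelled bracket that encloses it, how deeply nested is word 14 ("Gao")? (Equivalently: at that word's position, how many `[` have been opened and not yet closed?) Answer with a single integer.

Path from the root down to the word: S → VP → NP → NP → PP → NP → NNP. That is 7 enclosing brackets.

7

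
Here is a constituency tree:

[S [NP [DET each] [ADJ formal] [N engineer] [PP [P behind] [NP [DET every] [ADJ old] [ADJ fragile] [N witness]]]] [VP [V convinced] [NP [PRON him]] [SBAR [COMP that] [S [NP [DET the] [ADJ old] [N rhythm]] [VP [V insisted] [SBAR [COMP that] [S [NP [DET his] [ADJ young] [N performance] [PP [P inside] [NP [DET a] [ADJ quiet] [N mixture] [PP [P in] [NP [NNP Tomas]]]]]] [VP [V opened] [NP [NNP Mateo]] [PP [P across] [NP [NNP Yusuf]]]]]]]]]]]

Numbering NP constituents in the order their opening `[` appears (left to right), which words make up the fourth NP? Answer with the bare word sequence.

the old rhythm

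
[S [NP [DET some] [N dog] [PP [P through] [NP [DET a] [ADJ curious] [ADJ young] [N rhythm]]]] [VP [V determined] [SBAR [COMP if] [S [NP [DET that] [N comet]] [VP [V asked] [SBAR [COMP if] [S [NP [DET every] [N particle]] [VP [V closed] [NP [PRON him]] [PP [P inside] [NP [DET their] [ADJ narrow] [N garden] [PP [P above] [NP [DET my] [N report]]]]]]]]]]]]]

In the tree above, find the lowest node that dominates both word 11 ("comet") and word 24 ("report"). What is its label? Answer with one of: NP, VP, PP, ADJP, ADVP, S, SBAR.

S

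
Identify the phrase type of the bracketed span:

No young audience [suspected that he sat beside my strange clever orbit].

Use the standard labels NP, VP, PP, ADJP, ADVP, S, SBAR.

VP

The bracketed span "suspected that he sat beside my strange clever orbit" is headed by "suspected", making it a verb phrase (VP).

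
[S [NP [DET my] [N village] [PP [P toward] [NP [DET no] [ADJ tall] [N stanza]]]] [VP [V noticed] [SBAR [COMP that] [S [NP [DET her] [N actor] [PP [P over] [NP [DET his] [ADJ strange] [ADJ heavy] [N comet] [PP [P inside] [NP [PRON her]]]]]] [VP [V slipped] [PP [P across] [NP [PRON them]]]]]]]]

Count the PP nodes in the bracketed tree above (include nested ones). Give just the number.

4

The PP constituents are: [PP toward no tall stanza]; [PP over his strange heavy comet inside her]; [PP inside her]; [PP across them]. Total: 4.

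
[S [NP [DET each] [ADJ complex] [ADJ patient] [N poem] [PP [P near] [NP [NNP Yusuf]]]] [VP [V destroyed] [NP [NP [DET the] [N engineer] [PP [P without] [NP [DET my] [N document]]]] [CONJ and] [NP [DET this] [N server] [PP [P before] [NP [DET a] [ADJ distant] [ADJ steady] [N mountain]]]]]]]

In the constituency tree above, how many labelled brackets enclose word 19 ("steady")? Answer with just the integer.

7

Path from the root down to the word: S → VP → NP → NP → PP → NP → ADJ. That is 7 enclosing brackets.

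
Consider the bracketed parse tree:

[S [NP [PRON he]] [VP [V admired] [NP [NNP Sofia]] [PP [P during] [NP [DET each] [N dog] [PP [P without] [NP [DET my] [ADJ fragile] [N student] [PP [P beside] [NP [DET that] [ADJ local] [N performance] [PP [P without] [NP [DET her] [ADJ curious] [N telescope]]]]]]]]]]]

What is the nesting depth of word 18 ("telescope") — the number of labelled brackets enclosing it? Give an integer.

11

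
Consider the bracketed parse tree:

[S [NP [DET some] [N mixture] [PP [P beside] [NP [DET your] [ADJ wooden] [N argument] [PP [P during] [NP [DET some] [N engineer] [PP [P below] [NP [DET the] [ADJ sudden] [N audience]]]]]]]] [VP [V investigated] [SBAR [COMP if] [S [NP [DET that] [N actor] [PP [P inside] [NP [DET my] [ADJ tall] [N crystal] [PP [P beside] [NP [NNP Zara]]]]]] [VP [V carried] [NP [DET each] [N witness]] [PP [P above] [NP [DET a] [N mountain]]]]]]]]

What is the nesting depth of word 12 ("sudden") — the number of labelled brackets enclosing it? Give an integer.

9

Counting open brackets not yet closed at "sudden": [S [NP [PP [NP [PP [NP [PP [NP [ADJ = 9.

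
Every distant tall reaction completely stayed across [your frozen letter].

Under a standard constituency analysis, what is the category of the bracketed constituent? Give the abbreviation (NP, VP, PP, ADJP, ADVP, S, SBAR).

NP

The bracketed span "your frozen letter" is headed by "letter", making it a noun phrase (NP).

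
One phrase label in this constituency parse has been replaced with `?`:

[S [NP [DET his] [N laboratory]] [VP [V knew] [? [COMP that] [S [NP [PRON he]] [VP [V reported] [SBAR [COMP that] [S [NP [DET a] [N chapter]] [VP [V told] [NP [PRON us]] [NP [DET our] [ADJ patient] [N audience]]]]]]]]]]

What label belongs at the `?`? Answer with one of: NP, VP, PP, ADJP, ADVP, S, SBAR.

Looking at what the `?` directly dominates — COMP 'that', S — this is a subordinate clause (SBAR).

SBAR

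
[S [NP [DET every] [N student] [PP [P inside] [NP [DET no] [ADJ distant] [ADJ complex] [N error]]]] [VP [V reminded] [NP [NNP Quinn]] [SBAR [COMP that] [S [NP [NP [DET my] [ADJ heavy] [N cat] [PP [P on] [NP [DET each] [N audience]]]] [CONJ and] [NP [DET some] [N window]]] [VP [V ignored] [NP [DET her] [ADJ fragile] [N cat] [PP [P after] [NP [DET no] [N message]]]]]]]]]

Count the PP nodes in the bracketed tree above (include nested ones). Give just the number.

3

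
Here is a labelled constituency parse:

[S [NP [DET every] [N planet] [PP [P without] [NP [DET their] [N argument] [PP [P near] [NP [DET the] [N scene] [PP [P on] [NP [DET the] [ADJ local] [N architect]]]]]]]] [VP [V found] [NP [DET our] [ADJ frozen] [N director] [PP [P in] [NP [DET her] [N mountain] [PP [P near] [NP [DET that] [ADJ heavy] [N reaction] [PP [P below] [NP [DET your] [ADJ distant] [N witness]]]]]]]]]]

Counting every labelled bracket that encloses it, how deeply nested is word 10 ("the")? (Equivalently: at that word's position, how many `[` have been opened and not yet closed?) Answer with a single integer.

9

Counting open brackets not yet closed at "the": [S [NP [PP [NP [PP [NP [PP [NP [DET = 9.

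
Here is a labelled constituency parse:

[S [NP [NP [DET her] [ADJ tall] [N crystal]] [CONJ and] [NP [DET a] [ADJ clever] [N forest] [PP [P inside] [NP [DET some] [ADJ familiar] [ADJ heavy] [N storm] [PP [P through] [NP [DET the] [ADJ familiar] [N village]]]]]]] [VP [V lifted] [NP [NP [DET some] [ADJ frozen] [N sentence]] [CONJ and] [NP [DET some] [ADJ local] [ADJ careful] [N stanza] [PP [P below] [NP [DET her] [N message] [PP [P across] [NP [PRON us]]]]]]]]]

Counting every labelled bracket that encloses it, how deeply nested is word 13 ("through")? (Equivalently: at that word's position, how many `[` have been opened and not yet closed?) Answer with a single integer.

The word sits inside P, which is inside PP, inside NP, inside PP, inside NP, inside NP, inside S — 7 brackets in all.

7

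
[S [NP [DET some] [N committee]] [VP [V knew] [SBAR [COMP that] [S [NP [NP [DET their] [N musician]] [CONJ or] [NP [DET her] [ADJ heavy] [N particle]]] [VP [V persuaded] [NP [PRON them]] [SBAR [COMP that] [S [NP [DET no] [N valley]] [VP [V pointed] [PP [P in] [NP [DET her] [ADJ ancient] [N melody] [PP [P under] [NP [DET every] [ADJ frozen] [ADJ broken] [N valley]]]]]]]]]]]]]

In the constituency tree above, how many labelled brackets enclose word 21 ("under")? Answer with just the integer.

12

Path from the root down to the word: S → VP → SBAR → S → VP → SBAR → S → VP → PP → NP → PP → P. That is 12 enclosing brackets.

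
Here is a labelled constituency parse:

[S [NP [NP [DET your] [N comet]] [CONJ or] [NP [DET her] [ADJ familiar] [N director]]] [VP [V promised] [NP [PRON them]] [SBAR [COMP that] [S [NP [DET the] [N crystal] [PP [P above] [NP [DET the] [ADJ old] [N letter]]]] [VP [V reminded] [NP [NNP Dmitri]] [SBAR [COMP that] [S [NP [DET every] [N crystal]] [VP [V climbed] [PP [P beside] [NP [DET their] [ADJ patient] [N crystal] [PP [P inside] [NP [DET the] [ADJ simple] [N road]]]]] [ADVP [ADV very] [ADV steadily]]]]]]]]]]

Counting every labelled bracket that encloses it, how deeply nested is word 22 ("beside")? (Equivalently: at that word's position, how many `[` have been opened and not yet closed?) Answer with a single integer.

The word sits inside P, which is inside PP, inside VP, inside S, inside SBAR, inside VP, inside S, inside SBAR, inside VP, inside S — 10 brackets in all.

10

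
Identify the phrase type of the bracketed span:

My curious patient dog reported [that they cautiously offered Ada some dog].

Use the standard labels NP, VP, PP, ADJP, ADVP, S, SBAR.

The bracketed span "that they cautiously offered Ada some dog" is headed by "that", making it a subordinate clause (SBAR).

SBAR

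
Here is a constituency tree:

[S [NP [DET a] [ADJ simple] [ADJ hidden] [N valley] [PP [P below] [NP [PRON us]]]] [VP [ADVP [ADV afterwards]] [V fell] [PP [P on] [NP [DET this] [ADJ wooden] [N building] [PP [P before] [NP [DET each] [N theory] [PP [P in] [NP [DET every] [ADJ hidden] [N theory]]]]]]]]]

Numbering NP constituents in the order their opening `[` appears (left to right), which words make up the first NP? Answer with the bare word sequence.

a simple hidden valley below us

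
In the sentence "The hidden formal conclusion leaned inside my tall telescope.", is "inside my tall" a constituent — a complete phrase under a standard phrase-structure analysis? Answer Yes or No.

No

"inside" belongs to the preposition "inside" while "tall" belongs to the noun phrase "my tall telescope"; a span that runs across that boundary is not a single phrase.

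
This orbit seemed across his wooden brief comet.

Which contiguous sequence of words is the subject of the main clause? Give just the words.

this orbit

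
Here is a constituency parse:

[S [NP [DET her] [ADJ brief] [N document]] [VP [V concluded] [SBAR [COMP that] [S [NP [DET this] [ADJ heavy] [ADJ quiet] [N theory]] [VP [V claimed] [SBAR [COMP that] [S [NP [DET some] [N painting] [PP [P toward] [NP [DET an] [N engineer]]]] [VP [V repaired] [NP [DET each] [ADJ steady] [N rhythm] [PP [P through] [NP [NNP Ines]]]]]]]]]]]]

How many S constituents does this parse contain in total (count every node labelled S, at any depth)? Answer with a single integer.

3

The S constituents are: [S her brief document concluded that this heavy quiet theory claimed that some painting toward an engineer repaired each steady rhythm through Ines]; [S this heavy quiet theory claimed that some painting toward an engineer repaired each steady rhythm through Ines]; [S some painting toward an engineer repaired each steady rhythm through Ines]. Total: 3.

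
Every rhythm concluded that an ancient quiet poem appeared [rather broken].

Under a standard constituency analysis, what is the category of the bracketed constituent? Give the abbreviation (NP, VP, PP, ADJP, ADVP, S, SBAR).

ADJP

The bracketed span "rather broken" is headed by "broken", making it an adjective phrase (ADJP).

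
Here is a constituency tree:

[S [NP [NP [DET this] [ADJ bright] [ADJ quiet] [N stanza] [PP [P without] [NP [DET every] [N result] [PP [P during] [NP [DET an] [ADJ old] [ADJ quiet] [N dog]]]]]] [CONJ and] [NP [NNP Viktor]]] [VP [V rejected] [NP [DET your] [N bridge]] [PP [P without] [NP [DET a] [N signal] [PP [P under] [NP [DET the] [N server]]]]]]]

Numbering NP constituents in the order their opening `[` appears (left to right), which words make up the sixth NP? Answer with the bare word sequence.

your bridge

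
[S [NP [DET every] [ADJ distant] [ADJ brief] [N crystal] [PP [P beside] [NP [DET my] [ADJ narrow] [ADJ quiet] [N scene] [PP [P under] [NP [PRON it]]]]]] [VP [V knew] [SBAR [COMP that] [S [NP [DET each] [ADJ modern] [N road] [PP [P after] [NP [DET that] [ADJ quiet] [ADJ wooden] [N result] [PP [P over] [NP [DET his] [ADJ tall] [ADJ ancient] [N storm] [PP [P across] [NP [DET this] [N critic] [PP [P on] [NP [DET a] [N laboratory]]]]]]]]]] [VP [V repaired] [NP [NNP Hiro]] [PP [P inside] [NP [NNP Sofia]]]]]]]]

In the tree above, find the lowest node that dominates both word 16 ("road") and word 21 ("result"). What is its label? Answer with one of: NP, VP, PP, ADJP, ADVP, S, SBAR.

NP

Both words fall inside [NP each modern road after that quiet wooden result over his tall ancient storm across this critic on a laboratory] (words 14–32), and no smaller constituent contains them both. Label: NP.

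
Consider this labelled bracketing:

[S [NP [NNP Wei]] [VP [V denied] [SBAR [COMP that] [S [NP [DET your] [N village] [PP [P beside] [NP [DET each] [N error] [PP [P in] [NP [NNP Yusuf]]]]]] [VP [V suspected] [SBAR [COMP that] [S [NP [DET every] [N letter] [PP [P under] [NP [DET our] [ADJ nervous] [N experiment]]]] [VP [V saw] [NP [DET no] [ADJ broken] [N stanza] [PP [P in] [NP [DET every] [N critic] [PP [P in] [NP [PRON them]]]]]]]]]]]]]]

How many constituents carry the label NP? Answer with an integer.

9

The NP constituents are: [NP Wei]; [NP your village beside each error in Yusuf]; [NP each error in Yusuf]; [NP Yusuf]; [NP every letter under our nervous experiment]; [NP our nervous experiment] …. Total: 9.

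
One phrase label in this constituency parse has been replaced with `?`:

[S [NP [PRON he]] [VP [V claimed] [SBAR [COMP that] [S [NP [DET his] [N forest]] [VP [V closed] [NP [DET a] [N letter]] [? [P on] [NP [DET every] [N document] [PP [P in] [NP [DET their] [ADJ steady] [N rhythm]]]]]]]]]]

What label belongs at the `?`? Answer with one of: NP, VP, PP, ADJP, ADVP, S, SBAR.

PP

A constituent whose immediate children are P 'on', NP is a prepositional phrase: PP.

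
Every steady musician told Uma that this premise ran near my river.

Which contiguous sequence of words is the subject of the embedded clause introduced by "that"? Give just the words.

this premise

"this premise" is the NP that combines with the VP headed by "ran" to form the embedded clause introduced by "that" — the subject.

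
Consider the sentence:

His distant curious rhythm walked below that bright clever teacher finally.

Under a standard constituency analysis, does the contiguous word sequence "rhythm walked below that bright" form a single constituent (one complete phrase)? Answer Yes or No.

No

"rhythm" belongs to the noun phrase "his distant curious rhythm" while "bright" belongs to the verb phrase "walked below that bright clever teacher finally"; a span that runs across that boundary is not a single phrase.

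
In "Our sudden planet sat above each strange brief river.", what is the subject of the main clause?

our sudden planet

"our sudden planet" is the NP that combines with the VP headed by "sat" to form the main clause — the subject.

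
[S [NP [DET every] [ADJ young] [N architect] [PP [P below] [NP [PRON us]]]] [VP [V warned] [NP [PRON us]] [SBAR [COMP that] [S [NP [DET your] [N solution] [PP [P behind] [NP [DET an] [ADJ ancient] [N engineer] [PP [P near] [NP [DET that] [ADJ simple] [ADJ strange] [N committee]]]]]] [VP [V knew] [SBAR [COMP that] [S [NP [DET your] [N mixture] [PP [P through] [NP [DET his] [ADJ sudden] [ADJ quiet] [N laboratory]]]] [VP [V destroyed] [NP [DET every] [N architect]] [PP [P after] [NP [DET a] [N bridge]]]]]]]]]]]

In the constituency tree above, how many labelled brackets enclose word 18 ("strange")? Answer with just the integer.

The word sits inside ADJ, which is inside NP, inside PP, inside NP, inside PP, inside NP, inside S, inside SBAR, inside VP, inside S — 10 brackets in all.

10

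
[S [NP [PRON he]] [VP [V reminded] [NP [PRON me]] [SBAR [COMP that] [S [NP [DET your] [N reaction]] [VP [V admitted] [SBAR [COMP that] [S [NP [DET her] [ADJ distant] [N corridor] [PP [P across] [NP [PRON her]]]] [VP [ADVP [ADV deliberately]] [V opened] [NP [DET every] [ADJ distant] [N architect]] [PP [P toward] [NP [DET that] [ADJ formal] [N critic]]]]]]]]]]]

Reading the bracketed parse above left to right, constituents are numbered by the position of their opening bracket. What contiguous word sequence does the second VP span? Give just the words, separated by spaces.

In left-to-right order the VP constituents are "reminded me that your reaction admitted that her distant corridor across her deliberately opened every distant architect toward that formal critic"; "admitted that her distant corridor across her deliberately opened every distant architect toward that formal critic"; "deliberately opened every distant architect toward that formal critic". Number 2 is "admitted that her distant corridor across her deliberately opened every distant architect toward that formal critic".

admitted that her distant corridor across her deliberately opened every distant architect toward that formal critic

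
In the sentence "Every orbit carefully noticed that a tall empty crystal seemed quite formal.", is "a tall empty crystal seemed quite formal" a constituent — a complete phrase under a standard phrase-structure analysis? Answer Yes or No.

Yes

The sequence corresponds to a single S node — the clause "a tall empty crystal seemed quite formal".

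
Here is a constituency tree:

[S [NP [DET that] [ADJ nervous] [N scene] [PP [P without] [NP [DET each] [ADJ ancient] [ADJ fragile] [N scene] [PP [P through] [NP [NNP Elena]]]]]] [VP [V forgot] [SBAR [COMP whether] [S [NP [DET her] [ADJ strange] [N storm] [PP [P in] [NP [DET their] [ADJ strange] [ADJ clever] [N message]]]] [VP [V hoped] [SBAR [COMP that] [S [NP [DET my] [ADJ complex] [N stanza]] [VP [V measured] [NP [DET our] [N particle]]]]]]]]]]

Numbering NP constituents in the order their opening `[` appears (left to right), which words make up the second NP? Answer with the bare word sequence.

each ancient fragile scene through Elena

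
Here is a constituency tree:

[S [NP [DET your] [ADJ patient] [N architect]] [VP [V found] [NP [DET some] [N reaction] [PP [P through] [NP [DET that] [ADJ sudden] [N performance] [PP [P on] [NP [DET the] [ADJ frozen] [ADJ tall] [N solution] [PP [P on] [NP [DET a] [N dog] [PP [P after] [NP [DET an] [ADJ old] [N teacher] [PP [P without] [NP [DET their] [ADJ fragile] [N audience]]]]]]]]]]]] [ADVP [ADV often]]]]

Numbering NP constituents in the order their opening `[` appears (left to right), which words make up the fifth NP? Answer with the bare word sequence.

The NP opening brackets appear, in order, over: "your patient architect"; "some reaction through that sudden performance on the frozen tall solution on a dog after an old teacher without their fragile audience"; "that sudden performance on the frozen tall solution on a dog after an old teacher without their fragile audience"; "the frozen tall solution on a dog after an old teacher without their fragile audience"; "a dog after an old teacher without their fragile audience"; "an old teacher without their fragile audience"; "their fragile audience". The fifth one spans "a dog after an old teacher without their fragile audience".

a dog after an old teacher without their fragile audience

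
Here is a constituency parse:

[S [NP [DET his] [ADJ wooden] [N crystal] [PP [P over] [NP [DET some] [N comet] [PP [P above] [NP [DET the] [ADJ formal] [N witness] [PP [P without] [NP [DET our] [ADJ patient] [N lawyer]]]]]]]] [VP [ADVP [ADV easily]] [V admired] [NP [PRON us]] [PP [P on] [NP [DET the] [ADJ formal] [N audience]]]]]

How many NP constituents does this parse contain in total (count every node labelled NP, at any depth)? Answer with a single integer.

Scanning left to right, an opening `[NP` appears at word positions 1, 5, 8, 12, 17, 19 — 6 in total.

6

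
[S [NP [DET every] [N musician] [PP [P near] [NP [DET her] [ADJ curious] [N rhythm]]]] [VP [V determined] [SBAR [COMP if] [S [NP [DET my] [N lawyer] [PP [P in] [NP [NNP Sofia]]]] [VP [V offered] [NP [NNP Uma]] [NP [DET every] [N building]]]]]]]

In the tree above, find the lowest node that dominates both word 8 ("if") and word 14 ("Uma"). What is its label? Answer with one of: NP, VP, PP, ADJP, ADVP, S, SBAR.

SBAR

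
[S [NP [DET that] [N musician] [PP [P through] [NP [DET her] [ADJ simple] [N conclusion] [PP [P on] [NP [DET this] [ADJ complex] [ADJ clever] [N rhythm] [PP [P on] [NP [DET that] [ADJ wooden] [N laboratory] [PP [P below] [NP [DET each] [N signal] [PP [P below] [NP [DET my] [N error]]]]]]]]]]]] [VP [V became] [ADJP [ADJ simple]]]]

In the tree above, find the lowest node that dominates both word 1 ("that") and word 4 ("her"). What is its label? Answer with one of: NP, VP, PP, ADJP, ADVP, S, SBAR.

The smallest bracket enclosing both words is [NP that musician through her simple conclusion on this complex clever rhythm on that wooden laboratory below each signal below my error], so the label is NP.

NP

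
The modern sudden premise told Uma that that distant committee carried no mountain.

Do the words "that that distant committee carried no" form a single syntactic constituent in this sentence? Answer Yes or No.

No

The smallest constituent containing the whole sequence is the subordinate clause [SBAR that that distant committee carried no mountain], but the sequence is only part of it — it straddles the boundary between complementizer "that" and clause "that distant committee carried no mountain".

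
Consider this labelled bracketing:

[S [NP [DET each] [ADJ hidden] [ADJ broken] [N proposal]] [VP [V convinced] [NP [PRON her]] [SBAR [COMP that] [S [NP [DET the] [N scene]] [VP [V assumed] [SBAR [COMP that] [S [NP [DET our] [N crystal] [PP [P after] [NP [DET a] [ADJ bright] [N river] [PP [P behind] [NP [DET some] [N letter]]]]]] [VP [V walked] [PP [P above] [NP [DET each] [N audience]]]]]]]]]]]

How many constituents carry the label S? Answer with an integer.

Listing each S by its span: [S each hidden broken proposal convinced her that the scene assumed that our crystal after a bright river behind some letter walked above each audience]; [S the scene assumed that our crystal after a bright river behind some letter walked above each audience]; [S our crystal after a bright river behind some letter walked above each audience] — that makes 3.

3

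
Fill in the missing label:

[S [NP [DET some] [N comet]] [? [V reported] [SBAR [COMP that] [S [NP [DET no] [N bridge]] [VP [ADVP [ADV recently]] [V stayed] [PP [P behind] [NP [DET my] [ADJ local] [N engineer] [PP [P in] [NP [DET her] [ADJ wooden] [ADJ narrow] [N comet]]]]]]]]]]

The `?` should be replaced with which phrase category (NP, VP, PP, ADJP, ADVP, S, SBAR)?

VP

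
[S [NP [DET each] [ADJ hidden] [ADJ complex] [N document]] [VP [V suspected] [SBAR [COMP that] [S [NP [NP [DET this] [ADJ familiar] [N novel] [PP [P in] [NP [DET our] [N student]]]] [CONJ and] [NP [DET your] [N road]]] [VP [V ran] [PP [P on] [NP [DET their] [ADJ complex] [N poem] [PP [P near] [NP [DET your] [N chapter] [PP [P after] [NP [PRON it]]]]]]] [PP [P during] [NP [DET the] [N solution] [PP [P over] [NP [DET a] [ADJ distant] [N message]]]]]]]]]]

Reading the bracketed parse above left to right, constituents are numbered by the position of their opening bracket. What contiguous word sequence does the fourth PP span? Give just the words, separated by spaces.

after it

The PP opening brackets appear, in order, over: "in our student"; "on their complex poem near your chapter after it"; "near your chapter after it"; "after it"; "during the solution over a distant message"; "over a distant message". The fourth one spans "after it".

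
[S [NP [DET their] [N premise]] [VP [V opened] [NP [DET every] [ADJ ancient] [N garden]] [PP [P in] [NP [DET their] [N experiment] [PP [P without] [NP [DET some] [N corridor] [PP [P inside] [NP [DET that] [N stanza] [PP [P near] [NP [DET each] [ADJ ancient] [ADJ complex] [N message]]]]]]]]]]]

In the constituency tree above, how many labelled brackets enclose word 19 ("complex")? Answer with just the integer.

The word sits inside ADJ, which is inside NP, inside PP, inside NP, inside PP, inside NP, inside PP, inside NP, inside PP, inside VP, inside S — 11 brackets in all.

11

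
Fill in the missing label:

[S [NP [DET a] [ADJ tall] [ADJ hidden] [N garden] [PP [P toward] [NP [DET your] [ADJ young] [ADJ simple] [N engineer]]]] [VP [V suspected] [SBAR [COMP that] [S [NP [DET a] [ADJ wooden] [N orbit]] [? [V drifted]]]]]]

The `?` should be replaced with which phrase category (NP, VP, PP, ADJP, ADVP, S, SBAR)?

VP

The `?` node immediately contains: V 'drifted'. That is the internal structure of a verb phrase, so the label is VP.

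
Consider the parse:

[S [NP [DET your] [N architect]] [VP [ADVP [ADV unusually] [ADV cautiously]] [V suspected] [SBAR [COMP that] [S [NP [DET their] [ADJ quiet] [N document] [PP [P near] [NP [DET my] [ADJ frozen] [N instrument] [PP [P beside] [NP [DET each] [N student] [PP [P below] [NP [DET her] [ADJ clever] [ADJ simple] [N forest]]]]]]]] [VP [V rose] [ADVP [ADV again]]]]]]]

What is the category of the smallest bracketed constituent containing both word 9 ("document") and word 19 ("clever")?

NP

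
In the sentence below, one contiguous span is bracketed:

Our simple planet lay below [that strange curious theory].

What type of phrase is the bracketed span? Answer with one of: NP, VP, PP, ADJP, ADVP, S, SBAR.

NP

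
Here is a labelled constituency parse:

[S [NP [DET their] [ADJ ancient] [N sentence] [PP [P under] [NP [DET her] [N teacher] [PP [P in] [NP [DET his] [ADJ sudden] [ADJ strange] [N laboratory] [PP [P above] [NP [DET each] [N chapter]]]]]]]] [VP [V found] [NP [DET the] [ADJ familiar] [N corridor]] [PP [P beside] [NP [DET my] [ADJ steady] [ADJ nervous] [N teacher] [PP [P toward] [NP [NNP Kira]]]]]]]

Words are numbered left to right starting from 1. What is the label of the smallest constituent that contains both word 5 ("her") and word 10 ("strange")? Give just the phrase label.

NP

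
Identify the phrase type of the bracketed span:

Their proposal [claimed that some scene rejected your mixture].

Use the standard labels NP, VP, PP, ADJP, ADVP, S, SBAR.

VP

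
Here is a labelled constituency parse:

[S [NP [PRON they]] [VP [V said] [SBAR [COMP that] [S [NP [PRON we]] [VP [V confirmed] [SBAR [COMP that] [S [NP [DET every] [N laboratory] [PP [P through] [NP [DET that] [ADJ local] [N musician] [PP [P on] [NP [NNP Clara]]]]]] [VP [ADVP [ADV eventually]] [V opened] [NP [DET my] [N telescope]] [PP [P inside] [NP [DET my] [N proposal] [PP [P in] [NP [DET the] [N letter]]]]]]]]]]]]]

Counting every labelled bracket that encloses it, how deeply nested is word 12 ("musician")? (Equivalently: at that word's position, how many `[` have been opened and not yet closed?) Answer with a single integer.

11

Path from the root down to the word: S → VP → SBAR → S → VP → SBAR → S → NP → PP → NP → N. That is 11 enclosing brackets.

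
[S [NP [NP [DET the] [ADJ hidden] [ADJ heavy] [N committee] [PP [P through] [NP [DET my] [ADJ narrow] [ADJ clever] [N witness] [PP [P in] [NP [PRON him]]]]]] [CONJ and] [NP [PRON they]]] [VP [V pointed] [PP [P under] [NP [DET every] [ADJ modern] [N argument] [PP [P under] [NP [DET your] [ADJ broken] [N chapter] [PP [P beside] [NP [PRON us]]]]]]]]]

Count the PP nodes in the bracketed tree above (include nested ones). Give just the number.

5

Listing each PP by its span: [PP through my narrow clever witness in him]; [PP in him]; [PP under every modern argument under your broken chapter beside us]; [PP under your broken chapter beside us]; [PP beside us] — that makes 5.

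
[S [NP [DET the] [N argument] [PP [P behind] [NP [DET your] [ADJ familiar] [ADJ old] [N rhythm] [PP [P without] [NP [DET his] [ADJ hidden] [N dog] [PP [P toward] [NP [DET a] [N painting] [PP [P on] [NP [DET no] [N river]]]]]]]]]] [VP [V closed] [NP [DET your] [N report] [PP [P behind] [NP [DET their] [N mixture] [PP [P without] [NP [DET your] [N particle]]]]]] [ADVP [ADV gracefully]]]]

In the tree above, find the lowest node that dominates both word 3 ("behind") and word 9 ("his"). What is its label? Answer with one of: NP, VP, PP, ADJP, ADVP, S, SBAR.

PP

Both words fall inside [PP behind your familiar old rhythm without his hidden dog toward a painting on no river] (words 3–17), and no smaller constituent contains them both. Label: PP.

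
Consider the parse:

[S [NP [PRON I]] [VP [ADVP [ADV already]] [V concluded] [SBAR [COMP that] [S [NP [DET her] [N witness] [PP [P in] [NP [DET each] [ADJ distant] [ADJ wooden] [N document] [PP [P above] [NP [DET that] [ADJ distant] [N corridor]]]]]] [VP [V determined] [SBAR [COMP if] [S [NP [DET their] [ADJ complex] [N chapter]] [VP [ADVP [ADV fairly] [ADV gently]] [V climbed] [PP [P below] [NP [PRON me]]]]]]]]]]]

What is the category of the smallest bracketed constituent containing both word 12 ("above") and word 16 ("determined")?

S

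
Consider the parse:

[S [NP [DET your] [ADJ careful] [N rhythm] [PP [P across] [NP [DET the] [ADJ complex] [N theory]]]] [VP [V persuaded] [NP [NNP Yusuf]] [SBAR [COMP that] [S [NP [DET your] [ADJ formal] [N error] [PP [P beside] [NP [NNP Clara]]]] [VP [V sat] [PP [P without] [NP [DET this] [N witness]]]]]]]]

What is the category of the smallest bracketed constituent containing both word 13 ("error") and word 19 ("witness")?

S

The smallest bracket enclosing both words is [S your formal error beside Clara sat without this witness], so the label is S.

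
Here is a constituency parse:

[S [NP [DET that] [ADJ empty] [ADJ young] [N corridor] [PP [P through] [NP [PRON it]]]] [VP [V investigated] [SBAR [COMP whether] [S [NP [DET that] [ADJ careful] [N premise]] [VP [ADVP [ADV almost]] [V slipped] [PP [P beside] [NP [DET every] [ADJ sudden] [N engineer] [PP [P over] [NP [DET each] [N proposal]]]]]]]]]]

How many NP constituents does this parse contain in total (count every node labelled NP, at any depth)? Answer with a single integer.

5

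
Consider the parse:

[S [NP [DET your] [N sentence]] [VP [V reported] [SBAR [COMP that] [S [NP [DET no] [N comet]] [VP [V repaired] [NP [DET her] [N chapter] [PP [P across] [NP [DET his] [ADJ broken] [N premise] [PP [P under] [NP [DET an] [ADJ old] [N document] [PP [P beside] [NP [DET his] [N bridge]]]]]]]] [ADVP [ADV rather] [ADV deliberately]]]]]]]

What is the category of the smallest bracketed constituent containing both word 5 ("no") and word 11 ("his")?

S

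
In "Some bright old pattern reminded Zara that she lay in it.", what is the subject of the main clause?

some bright old pattern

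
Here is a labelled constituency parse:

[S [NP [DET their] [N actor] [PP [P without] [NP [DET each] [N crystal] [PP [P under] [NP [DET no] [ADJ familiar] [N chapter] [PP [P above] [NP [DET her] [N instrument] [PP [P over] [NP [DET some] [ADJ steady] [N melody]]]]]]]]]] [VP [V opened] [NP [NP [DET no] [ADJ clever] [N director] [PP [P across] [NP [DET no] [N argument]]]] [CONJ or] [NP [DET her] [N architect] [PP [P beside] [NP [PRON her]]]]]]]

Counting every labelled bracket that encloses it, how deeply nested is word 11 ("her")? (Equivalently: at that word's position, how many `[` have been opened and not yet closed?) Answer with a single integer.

Path from the root down to the word: S → NP → PP → NP → PP → NP → PP → NP → DET. That is 9 enclosing brackets.

9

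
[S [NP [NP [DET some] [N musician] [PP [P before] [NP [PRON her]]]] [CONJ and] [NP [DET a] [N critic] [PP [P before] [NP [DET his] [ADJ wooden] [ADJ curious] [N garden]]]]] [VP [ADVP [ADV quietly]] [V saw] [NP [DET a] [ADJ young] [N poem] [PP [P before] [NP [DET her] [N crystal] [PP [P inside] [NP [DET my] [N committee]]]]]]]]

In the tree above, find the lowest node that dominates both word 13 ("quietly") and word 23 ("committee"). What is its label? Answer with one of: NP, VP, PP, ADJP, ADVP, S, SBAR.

Both words fall inside [VP quietly saw a young poem before her crystal inside my committee] (words 13–23), and no smaller constituent contains them both. Label: VP.

VP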